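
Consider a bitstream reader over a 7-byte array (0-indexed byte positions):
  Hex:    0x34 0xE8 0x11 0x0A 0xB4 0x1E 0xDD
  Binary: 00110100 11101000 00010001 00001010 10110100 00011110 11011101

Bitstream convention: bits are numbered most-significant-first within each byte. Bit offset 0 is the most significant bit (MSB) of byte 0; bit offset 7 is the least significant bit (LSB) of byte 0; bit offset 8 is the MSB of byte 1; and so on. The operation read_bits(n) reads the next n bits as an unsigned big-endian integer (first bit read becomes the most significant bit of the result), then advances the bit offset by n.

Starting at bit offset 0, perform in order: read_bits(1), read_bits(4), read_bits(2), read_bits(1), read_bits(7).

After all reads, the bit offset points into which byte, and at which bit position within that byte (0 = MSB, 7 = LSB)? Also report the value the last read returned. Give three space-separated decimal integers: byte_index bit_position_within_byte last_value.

Read 1: bits[0:1] width=1 -> value=0 (bin 0); offset now 1 = byte 0 bit 1; 55 bits remain
Read 2: bits[1:5] width=4 -> value=6 (bin 0110); offset now 5 = byte 0 bit 5; 51 bits remain
Read 3: bits[5:7] width=2 -> value=2 (bin 10); offset now 7 = byte 0 bit 7; 49 bits remain
Read 4: bits[7:8] width=1 -> value=0 (bin 0); offset now 8 = byte 1 bit 0; 48 bits remain
Read 5: bits[8:15] width=7 -> value=116 (bin 1110100); offset now 15 = byte 1 bit 7; 41 bits remain

Answer: 1 7 116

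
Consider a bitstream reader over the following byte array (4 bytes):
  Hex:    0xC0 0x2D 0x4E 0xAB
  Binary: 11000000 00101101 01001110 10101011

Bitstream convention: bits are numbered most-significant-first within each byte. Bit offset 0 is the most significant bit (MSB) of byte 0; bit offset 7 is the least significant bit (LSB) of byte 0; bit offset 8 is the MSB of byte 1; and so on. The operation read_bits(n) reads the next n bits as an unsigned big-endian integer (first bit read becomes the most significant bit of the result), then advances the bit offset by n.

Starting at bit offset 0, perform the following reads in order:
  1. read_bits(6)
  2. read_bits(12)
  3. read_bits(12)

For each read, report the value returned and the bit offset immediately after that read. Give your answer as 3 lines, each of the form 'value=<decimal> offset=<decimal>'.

Read 1: bits[0:6] width=6 -> value=48 (bin 110000); offset now 6 = byte 0 bit 6; 26 bits remain
Read 2: bits[6:18] width=12 -> value=181 (bin 000010110101); offset now 18 = byte 2 bit 2; 14 bits remain
Read 3: bits[18:30] width=12 -> value=938 (bin 001110101010); offset now 30 = byte 3 bit 6; 2 bits remain

Answer: value=48 offset=6
value=181 offset=18
value=938 offset=30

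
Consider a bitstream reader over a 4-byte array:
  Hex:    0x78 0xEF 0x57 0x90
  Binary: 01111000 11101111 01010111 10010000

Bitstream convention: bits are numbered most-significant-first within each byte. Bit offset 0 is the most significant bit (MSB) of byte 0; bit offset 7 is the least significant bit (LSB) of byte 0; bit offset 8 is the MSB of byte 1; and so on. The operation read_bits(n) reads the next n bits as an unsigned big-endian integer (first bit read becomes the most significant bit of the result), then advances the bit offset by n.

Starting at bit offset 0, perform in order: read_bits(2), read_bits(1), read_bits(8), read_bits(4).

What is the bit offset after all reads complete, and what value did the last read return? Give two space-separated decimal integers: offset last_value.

Answer: 15 7

Derivation:
Read 1: bits[0:2] width=2 -> value=1 (bin 01); offset now 2 = byte 0 bit 2; 30 bits remain
Read 2: bits[2:3] width=1 -> value=1 (bin 1); offset now 3 = byte 0 bit 3; 29 bits remain
Read 3: bits[3:11] width=8 -> value=199 (bin 11000111); offset now 11 = byte 1 bit 3; 21 bits remain
Read 4: bits[11:15] width=4 -> value=7 (bin 0111); offset now 15 = byte 1 bit 7; 17 bits remain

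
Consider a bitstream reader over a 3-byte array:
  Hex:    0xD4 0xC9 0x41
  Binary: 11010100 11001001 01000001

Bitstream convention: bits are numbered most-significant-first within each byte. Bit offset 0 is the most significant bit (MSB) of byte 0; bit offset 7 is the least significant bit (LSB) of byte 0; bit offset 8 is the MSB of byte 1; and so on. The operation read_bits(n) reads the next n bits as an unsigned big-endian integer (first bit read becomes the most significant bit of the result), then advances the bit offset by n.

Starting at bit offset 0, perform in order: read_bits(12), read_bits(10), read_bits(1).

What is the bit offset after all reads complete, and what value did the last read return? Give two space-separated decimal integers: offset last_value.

Answer: 23 0

Derivation:
Read 1: bits[0:12] width=12 -> value=3404 (bin 110101001100); offset now 12 = byte 1 bit 4; 12 bits remain
Read 2: bits[12:22] width=10 -> value=592 (bin 1001010000); offset now 22 = byte 2 bit 6; 2 bits remain
Read 3: bits[22:23] width=1 -> value=0 (bin 0); offset now 23 = byte 2 bit 7; 1 bits remain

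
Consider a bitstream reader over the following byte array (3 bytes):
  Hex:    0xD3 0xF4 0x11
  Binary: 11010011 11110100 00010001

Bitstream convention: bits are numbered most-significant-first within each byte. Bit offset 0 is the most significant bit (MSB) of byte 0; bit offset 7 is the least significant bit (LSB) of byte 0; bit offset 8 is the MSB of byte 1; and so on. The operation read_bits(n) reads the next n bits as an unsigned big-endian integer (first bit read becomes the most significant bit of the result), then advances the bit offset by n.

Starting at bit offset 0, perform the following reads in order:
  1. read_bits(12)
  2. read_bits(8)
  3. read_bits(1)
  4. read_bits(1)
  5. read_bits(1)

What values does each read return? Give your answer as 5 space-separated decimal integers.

Read 1: bits[0:12] width=12 -> value=3391 (bin 110100111111); offset now 12 = byte 1 bit 4; 12 bits remain
Read 2: bits[12:20] width=8 -> value=65 (bin 01000001); offset now 20 = byte 2 bit 4; 4 bits remain
Read 3: bits[20:21] width=1 -> value=0 (bin 0); offset now 21 = byte 2 bit 5; 3 bits remain
Read 4: bits[21:22] width=1 -> value=0 (bin 0); offset now 22 = byte 2 bit 6; 2 bits remain
Read 5: bits[22:23] width=1 -> value=0 (bin 0); offset now 23 = byte 2 bit 7; 1 bits remain

Answer: 3391 65 0 0 0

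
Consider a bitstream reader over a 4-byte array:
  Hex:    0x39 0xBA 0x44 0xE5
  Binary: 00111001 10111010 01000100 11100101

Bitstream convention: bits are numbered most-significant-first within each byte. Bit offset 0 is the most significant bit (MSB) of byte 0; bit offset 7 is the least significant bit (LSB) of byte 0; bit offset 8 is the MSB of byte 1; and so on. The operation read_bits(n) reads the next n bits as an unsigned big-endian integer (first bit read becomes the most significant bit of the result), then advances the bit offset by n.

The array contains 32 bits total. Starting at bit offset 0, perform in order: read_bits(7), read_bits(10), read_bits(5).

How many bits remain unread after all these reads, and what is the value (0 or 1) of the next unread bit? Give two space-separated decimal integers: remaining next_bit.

Answer: 10 0

Derivation:
Read 1: bits[0:7] width=7 -> value=28 (bin 0011100); offset now 7 = byte 0 bit 7; 25 bits remain
Read 2: bits[7:17] width=10 -> value=884 (bin 1101110100); offset now 17 = byte 2 bit 1; 15 bits remain
Read 3: bits[17:22] width=5 -> value=17 (bin 10001); offset now 22 = byte 2 bit 6; 10 bits remain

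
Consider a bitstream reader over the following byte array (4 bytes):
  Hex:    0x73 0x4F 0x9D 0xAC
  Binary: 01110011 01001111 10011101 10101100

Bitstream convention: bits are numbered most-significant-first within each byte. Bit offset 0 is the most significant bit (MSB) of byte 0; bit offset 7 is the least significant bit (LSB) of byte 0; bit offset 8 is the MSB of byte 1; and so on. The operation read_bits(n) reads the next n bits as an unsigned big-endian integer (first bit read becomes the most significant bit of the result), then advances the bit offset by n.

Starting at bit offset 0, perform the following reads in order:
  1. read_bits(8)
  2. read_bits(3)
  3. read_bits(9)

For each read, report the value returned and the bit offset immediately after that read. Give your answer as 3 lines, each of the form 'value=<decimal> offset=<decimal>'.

Read 1: bits[0:8] width=8 -> value=115 (bin 01110011); offset now 8 = byte 1 bit 0; 24 bits remain
Read 2: bits[8:11] width=3 -> value=2 (bin 010); offset now 11 = byte 1 bit 3; 21 bits remain
Read 3: bits[11:20] width=9 -> value=249 (bin 011111001); offset now 20 = byte 2 bit 4; 12 bits remain

Answer: value=115 offset=8
value=2 offset=11
value=249 offset=20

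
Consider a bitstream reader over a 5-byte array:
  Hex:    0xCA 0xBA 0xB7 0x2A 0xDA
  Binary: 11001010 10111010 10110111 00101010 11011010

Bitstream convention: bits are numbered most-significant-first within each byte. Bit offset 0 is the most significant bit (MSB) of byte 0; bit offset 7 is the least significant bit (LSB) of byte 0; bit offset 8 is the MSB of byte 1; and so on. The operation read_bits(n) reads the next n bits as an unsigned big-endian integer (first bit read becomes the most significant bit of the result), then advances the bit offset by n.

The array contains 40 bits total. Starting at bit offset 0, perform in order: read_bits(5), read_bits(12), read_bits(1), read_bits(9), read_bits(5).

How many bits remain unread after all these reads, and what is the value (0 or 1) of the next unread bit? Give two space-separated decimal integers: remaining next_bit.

Read 1: bits[0:5] width=5 -> value=25 (bin 11001); offset now 5 = byte 0 bit 5; 35 bits remain
Read 2: bits[5:17] width=12 -> value=1397 (bin 010101110101); offset now 17 = byte 2 bit 1; 23 bits remain
Read 3: bits[17:18] width=1 -> value=0 (bin 0); offset now 18 = byte 2 bit 2; 22 bits remain
Read 4: bits[18:27] width=9 -> value=441 (bin 110111001); offset now 27 = byte 3 bit 3; 13 bits remain
Read 5: bits[27:32] width=5 -> value=10 (bin 01010); offset now 32 = byte 4 bit 0; 8 bits remain

Answer: 8 1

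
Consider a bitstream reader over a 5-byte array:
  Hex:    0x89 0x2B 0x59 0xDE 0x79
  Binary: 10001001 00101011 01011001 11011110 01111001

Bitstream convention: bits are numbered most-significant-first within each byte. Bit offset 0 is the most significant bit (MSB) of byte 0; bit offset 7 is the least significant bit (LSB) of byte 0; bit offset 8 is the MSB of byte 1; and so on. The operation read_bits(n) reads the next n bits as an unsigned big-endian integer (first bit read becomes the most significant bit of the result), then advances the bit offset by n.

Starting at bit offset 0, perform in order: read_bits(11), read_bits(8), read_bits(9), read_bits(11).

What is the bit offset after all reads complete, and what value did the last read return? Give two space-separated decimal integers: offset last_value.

Answer: 39 1852

Derivation:
Read 1: bits[0:11] width=11 -> value=1097 (bin 10001001001); offset now 11 = byte 1 bit 3; 29 bits remain
Read 2: bits[11:19] width=8 -> value=90 (bin 01011010); offset now 19 = byte 2 bit 3; 21 bits remain
Read 3: bits[19:28] width=9 -> value=413 (bin 110011101); offset now 28 = byte 3 bit 4; 12 bits remain
Read 4: bits[28:39] width=11 -> value=1852 (bin 11100111100); offset now 39 = byte 4 bit 7; 1 bits remain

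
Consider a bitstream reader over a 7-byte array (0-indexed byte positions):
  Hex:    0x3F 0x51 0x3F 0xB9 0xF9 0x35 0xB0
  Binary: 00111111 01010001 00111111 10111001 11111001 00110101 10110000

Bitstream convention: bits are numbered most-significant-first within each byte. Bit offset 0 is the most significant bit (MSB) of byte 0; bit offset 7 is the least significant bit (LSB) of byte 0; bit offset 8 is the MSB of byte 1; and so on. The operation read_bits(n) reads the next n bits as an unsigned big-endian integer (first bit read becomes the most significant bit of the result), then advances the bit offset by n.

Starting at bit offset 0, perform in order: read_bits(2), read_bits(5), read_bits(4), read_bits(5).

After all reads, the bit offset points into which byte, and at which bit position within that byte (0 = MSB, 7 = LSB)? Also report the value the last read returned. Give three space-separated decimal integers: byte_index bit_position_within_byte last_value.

Read 1: bits[0:2] width=2 -> value=0 (bin 00); offset now 2 = byte 0 bit 2; 54 bits remain
Read 2: bits[2:7] width=5 -> value=31 (bin 11111); offset now 7 = byte 0 bit 7; 49 bits remain
Read 3: bits[7:11] width=4 -> value=10 (bin 1010); offset now 11 = byte 1 bit 3; 45 bits remain
Read 4: bits[11:16] width=5 -> value=17 (bin 10001); offset now 16 = byte 2 bit 0; 40 bits remain

Answer: 2 0 17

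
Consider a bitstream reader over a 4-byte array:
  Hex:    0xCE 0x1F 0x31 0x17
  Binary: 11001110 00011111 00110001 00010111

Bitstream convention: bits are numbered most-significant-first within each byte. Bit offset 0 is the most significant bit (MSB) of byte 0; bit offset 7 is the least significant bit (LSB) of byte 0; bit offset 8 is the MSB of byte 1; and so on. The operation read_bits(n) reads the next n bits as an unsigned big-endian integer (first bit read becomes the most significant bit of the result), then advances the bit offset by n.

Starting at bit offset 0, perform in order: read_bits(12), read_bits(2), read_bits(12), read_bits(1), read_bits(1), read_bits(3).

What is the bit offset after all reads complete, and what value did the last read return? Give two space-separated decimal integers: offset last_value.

Answer: 31 3

Derivation:
Read 1: bits[0:12] width=12 -> value=3297 (bin 110011100001); offset now 12 = byte 1 bit 4; 20 bits remain
Read 2: bits[12:14] width=2 -> value=3 (bin 11); offset now 14 = byte 1 bit 6; 18 bits remain
Read 3: bits[14:26] width=12 -> value=3268 (bin 110011000100); offset now 26 = byte 3 bit 2; 6 bits remain
Read 4: bits[26:27] width=1 -> value=0 (bin 0); offset now 27 = byte 3 bit 3; 5 bits remain
Read 5: bits[27:28] width=1 -> value=1 (bin 1); offset now 28 = byte 3 bit 4; 4 bits remain
Read 6: bits[28:31] width=3 -> value=3 (bin 011); offset now 31 = byte 3 bit 7; 1 bits remain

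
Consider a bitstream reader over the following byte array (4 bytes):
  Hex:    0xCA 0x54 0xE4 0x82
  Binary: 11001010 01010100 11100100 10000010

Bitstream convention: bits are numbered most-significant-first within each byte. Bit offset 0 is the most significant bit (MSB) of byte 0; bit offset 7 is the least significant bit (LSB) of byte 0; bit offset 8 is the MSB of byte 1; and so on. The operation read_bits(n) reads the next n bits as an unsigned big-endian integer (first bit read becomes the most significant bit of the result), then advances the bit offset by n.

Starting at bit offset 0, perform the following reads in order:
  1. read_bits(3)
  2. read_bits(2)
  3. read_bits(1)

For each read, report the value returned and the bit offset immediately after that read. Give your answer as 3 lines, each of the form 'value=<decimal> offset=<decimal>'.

Answer: value=6 offset=3
value=1 offset=5
value=0 offset=6

Derivation:
Read 1: bits[0:3] width=3 -> value=6 (bin 110); offset now 3 = byte 0 bit 3; 29 bits remain
Read 2: bits[3:5] width=2 -> value=1 (bin 01); offset now 5 = byte 0 bit 5; 27 bits remain
Read 3: bits[5:6] width=1 -> value=0 (bin 0); offset now 6 = byte 0 bit 6; 26 bits remain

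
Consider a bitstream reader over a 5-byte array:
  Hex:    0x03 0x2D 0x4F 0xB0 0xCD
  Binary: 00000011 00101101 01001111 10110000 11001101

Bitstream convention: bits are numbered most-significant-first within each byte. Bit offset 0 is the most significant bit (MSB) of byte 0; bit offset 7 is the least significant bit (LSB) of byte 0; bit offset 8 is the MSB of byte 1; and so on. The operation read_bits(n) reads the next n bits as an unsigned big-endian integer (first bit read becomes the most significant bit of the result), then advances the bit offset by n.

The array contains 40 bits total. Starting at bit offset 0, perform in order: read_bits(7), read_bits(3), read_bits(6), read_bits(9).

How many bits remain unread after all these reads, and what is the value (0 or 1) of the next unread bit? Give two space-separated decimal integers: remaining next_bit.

Read 1: bits[0:7] width=7 -> value=1 (bin 0000001); offset now 7 = byte 0 bit 7; 33 bits remain
Read 2: bits[7:10] width=3 -> value=4 (bin 100); offset now 10 = byte 1 bit 2; 30 bits remain
Read 3: bits[10:16] width=6 -> value=45 (bin 101101); offset now 16 = byte 2 bit 0; 24 bits remain
Read 4: bits[16:25] width=9 -> value=159 (bin 010011111); offset now 25 = byte 3 bit 1; 15 bits remain

Answer: 15 0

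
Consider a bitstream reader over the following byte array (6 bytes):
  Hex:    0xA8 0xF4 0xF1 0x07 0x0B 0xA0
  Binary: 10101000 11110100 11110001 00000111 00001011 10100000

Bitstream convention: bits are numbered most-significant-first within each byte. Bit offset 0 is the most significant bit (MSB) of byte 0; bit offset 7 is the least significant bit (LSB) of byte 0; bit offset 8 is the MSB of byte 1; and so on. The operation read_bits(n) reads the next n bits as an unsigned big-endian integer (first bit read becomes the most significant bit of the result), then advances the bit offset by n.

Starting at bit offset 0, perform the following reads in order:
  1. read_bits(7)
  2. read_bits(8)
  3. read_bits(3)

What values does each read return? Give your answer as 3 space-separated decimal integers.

Read 1: bits[0:7] width=7 -> value=84 (bin 1010100); offset now 7 = byte 0 bit 7; 41 bits remain
Read 2: bits[7:15] width=8 -> value=122 (bin 01111010); offset now 15 = byte 1 bit 7; 33 bits remain
Read 3: bits[15:18] width=3 -> value=3 (bin 011); offset now 18 = byte 2 bit 2; 30 bits remain

Answer: 84 122 3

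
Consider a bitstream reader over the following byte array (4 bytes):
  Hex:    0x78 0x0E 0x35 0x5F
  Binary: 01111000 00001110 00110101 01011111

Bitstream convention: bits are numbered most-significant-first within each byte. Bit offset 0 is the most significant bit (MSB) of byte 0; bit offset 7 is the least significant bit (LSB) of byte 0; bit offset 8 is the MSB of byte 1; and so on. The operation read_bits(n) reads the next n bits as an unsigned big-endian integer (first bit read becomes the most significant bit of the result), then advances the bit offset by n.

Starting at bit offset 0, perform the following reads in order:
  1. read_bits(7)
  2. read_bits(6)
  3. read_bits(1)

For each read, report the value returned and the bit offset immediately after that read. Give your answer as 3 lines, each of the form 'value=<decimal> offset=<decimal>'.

Answer: value=60 offset=7
value=1 offset=13
value=1 offset=14

Derivation:
Read 1: bits[0:7] width=7 -> value=60 (bin 0111100); offset now 7 = byte 0 bit 7; 25 bits remain
Read 2: bits[7:13] width=6 -> value=1 (bin 000001); offset now 13 = byte 1 bit 5; 19 bits remain
Read 3: bits[13:14] width=1 -> value=1 (bin 1); offset now 14 = byte 1 bit 6; 18 bits remain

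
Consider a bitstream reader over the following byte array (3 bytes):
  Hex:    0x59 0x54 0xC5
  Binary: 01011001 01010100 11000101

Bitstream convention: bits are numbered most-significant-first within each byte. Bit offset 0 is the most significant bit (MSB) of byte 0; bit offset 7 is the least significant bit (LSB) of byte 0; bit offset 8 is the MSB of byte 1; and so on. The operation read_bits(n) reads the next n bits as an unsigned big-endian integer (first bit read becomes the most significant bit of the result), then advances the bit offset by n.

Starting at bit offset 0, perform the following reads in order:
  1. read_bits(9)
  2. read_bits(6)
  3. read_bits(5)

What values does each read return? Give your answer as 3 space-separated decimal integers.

Answer: 178 42 12

Derivation:
Read 1: bits[0:9] width=9 -> value=178 (bin 010110010); offset now 9 = byte 1 bit 1; 15 bits remain
Read 2: bits[9:15] width=6 -> value=42 (bin 101010); offset now 15 = byte 1 bit 7; 9 bits remain
Read 3: bits[15:20] width=5 -> value=12 (bin 01100); offset now 20 = byte 2 bit 4; 4 bits remain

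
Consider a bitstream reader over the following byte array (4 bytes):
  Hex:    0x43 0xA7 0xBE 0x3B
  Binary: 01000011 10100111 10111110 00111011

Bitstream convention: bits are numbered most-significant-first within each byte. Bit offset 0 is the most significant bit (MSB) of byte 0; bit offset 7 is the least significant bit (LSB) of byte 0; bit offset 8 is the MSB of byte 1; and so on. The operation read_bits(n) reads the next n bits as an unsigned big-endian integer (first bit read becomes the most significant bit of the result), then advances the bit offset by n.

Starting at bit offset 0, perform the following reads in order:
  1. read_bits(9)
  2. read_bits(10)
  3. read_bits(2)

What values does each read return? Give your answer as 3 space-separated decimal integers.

Answer: 135 317 3

Derivation:
Read 1: bits[0:9] width=9 -> value=135 (bin 010000111); offset now 9 = byte 1 bit 1; 23 bits remain
Read 2: bits[9:19] width=10 -> value=317 (bin 0100111101); offset now 19 = byte 2 bit 3; 13 bits remain
Read 3: bits[19:21] width=2 -> value=3 (bin 11); offset now 21 = byte 2 bit 5; 11 bits remain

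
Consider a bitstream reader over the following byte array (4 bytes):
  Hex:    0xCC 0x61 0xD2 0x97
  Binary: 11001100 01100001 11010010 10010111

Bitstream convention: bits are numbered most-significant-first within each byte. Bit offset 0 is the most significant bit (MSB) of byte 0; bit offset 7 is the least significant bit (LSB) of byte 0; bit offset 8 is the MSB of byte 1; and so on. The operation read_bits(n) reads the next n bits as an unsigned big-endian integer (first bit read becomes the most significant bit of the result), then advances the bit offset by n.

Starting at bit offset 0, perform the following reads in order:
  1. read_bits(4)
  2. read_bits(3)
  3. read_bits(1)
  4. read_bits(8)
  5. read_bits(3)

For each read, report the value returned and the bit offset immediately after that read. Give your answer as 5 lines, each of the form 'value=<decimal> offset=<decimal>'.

Read 1: bits[0:4] width=4 -> value=12 (bin 1100); offset now 4 = byte 0 bit 4; 28 bits remain
Read 2: bits[4:7] width=3 -> value=6 (bin 110); offset now 7 = byte 0 bit 7; 25 bits remain
Read 3: bits[7:8] width=1 -> value=0 (bin 0); offset now 8 = byte 1 bit 0; 24 bits remain
Read 4: bits[8:16] width=8 -> value=97 (bin 01100001); offset now 16 = byte 2 bit 0; 16 bits remain
Read 5: bits[16:19] width=3 -> value=6 (bin 110); offset now 19 = byte 2 bit 3; 13 bits remain

Answer: value=12 offset=4
value=6 offset=7
value=0 offset=8
value=97 offset=16
value=6 offset=19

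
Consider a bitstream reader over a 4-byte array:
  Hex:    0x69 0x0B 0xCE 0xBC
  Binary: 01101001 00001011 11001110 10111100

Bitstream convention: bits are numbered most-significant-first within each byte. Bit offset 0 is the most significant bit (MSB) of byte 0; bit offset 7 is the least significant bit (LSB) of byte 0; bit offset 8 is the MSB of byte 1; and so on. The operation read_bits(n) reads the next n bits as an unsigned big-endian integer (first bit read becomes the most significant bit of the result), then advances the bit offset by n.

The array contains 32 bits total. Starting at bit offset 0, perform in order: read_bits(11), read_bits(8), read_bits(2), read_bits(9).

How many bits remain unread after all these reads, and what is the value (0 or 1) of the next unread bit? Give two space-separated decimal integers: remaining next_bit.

Answer: 2 0

Derivation:
Read 1: bits[0:11] width=11 -> value=840 (bin 01101001000); offset now 11 = byte 1 bit 3; 21 bits remain
Read 2: bits[11:19] width=8 -> value=94 (bin 01011110); offset now 19 = byte 2 bit 3; 13 bits remain
Read 3: bits[19:21] width=2 -> value=1 (bin 01); offset now 21 = byte 2 bit 5; 11 bits remain
Read 4: bits[21:30] width=9 -> value=431 (bin 110101111); offset now 30 = byte 3 bit 6; 2 bits remain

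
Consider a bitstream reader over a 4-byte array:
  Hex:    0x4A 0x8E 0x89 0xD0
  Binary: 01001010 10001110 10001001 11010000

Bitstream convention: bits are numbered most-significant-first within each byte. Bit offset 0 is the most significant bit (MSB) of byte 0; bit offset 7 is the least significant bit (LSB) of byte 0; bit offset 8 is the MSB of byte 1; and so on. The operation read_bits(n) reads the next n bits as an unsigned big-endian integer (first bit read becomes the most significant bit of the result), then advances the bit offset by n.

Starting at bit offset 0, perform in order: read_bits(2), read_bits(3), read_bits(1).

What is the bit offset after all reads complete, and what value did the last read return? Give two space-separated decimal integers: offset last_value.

Read 1: bits[0:2] width=2 -> value=1 (bin 01); offset now 2 = byte 0 bit 2; 30 bits remain
Read 2: bits[2:5] width=3 -> value=1 (bin 001); offset now 5 = byte 0 bit 5; 27 bits remain
Read 3: bits[5:6] width=1 -> value=0 (bin 0); offset now 6 = byte 0 bit 6; 26 bits remain

Answer: 6 0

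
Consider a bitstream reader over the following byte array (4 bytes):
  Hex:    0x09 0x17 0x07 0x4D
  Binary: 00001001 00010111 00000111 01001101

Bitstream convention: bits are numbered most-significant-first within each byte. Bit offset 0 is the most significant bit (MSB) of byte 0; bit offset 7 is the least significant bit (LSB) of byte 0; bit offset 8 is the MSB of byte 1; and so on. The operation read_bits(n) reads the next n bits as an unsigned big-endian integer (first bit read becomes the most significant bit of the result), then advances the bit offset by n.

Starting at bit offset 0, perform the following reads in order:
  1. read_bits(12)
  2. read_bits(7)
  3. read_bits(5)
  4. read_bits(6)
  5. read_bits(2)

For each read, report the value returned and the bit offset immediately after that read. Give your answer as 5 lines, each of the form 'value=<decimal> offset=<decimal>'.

Read 1: bits[0:12] width=12 -> value=145 (bin 000010010001); offset now 12 = byte 1 bit 4; 20 bits remain
Read 2: bits[12:19] width=7 -> value=56 (bin 0111000); offset now 19 = byte 2 bit 3; 13 bits remain
Read 3: bits[19:24] width=5 -> value=7 (bin 00111); offset now 24 = byte 3 bit 0; 8 bits remain
Read 4: bits[24:30] width=6 -> value=19 (bin 010011); offset now 30 = byte 3 bit 6; 2 bits remain
Read 5: bits[30:32] width=2 -> value=1 (bin 01); offset now 32 = byte 4 bit 0; 0 bits remain

Answer: value=145 offset=12
value=56 offset=19
value=7 offset=24
value=19 offset=30
value=1 offset=32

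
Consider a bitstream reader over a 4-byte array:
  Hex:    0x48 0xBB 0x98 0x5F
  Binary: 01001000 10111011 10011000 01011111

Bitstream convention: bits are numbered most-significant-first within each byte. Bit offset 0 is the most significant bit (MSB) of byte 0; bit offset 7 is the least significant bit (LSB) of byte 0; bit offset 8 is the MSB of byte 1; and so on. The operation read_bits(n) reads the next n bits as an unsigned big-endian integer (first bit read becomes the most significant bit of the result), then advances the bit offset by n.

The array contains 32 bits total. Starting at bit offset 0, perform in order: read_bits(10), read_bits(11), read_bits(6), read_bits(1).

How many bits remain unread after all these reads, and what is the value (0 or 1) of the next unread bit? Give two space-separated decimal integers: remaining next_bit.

Read 1: bits[0:10] width=10 -> value=290 (bin 0100100010); offset now 10 = byte 1 bit 2; 22 bits remain
Read 2: bits[10:21] width=11 -> value=1907 (bin 11101110011); offset now 21 = byte 2 bit 5; 11 bits remain
Read 3: bits[21:27] width=6 -> value=2 (bin 000010); offset now 27 = byte 3 bit 3; 5 bits remain
Read 4: bits[27:28] width=1 -> value=1 (bin 1); offset now 28 = byte 3 bit 4; 4 bits remain

Answer: 4 1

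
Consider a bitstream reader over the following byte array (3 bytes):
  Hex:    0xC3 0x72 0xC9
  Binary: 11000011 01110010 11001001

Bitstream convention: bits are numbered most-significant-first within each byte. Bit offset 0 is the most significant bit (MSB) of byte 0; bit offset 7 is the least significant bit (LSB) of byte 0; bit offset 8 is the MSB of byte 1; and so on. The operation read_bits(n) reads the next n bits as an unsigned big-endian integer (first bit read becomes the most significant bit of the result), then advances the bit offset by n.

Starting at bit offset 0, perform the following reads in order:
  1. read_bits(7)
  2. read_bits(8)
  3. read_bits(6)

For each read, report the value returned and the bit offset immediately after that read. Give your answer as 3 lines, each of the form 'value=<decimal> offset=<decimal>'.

Read 1: bits[0:7] width=7 -> value=97 (bin 1100001); offset now 7 = byte 0 bit 7; 17 bits remain
Read 2: bits[7:15] width=8 -> value=185 (bin 10111001); offset now 15 = byte 1 bit 7; 9 bits remain
Read 3: bits[15:21] width=6 -> value=25 (bin 011001); offset now 21 = byte 2 bit 5; 3 bits remain

Answer: value=97 offset=7
value=185 offset=15
value=25 offset=21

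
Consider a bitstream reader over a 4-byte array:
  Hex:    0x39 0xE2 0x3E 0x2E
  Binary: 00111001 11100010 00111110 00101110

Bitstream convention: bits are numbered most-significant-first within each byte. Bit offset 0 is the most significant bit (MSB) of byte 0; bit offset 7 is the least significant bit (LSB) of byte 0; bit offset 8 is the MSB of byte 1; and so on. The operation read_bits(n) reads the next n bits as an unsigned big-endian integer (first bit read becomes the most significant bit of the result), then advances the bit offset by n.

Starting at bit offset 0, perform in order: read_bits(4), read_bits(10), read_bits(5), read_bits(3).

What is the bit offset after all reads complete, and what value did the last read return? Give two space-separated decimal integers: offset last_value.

Answer: 22 7

Derivation:
Read 1: bits[0:4] width=4 -> value=3 (bin 0011); offset now 4 = byte 0 bit 4; 28 bits remain
Read 2: bits[4:14] width=10 -> value=632 (bin 1001111000); offset now 14 = byte 1 bit 6; 18 bits remain
Read 3: bits[14:19] width=5 -> value=17 (bin 10001); offset now 19 = byte 2 bit 3; 13 bits remain
Read 4: bits[19:22] width=3 -> value=7 (bin 111); offset now 22 = byte 2 bit 6; 10 bits remain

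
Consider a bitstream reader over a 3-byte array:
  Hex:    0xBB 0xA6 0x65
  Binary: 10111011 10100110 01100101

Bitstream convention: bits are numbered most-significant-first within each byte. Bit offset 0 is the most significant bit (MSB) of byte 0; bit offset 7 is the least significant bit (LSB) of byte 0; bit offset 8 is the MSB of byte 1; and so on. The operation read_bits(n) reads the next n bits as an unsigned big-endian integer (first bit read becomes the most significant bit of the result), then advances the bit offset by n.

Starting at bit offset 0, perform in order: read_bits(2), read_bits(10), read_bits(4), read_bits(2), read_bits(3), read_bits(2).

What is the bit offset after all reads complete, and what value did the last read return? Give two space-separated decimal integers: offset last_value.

Read 1: bits[0:2] width=2 -> value=2 (bin 10); offset now 2 = byte 0 bit 2; 22 bits remain
Read 2: bits[2:12] width=10 -> value=954 (bin 1110111010); offset now 12 = byte 1 bit 4; 12 bits remain
Read 3: bits[12:16] width=4 -> value=6 (bin 0110); offset now 16 = byte 2 bit 0; 8 bits remain
Read 4: bits[16:18] width=2 -> value=1 (bin 01); offset now 18 = byte 2 bit 2; 6 bits remain
Read 5: bits[18:21] width=3 -> value=4 (bin 100); offset now 21 = byte 2 bit 5; 3 bits remain
Read 6: bits[21:23] width=2 -> value=2 (bin 10); offset now 23 = byte 2 bit 7; 1 bits remain

Answer: 23 2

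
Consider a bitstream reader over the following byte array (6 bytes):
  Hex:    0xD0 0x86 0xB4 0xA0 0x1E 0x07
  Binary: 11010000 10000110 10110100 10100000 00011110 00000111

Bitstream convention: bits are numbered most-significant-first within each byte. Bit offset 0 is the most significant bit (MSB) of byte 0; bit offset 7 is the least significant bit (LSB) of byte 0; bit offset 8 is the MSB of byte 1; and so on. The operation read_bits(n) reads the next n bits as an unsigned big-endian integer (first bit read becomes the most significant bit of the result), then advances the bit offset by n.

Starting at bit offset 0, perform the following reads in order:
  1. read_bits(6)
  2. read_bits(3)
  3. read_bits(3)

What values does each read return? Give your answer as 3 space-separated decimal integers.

Read 1: bits[0:6] width=6 -> value=52 (bin 110100); offset now 6 = byte 0 bit 6; 42 bits remain
Read 2: bits[6:9] width=3 -> value=1 (bin 001); offset now 9 = byte 1 bit 1; 39 bits remain
Read 3: bits[9:12] width=3 -> value=0 (bin 000); offset now 12 = byte 1 bit 4; 36 bits remain

Answer: 52 1 0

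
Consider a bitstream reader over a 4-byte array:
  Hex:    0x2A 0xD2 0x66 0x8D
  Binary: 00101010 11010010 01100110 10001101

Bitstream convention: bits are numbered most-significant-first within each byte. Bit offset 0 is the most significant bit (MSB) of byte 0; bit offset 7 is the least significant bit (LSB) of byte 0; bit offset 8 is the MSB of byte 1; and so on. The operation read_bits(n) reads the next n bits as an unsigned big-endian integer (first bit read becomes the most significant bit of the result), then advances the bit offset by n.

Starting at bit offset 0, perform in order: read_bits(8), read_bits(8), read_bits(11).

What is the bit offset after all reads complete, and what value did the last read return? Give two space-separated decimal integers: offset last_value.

Read 1: bits[0:8] width=8 -> value=42 (bin 00101010); offset now 8 = byte 1 bit 0; 24 bits remain
Read 2: bits[8:16] width=8 -> value=210 (bin 11010010); offset now 16 = byte 2 bit 0; 16 bits remain
Read 3: bits[16:27] width=11 -> value=820 (bin 01100110100); offset now 27 = byte 3 bit 3; 5 bits remain

Answer: 27 820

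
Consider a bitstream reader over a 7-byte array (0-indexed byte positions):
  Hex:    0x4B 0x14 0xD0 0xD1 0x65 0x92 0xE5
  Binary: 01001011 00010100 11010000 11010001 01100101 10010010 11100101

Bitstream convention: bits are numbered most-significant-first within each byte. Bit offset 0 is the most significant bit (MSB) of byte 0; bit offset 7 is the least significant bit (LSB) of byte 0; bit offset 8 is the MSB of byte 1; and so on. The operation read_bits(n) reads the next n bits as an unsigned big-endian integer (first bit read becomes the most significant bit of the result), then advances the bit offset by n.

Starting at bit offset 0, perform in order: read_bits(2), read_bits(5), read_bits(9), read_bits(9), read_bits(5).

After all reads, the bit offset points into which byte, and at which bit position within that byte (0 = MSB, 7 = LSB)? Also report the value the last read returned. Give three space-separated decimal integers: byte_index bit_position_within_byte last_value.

Answer: 3 6 20

Derivation:
Read 1: bits[0:2] width=2 -> value=1 (bin 01); offset now 2 = byte 0 bit 2; 54 bits remain
Read 2: bits[2:7] width=5 -> value=5 (bin 00101); offset now 7 = byte 0 bit 7; 49 bits remain
Read 3: bits[7:16] width=9 -> value=276 (bin 100010100); offset now 16 = byte 2 bit 0; 40 bits remain
Read 4: bits[16:25] width=9 -> value=417 (bin 110100001); offset now 25 = byte 3 bit 1; 31 bits remain
Read 5: bits[25:30] width=5 -> value=20 (bin 10100); offset now 30 = byte 3 bit 6; 26 bits remain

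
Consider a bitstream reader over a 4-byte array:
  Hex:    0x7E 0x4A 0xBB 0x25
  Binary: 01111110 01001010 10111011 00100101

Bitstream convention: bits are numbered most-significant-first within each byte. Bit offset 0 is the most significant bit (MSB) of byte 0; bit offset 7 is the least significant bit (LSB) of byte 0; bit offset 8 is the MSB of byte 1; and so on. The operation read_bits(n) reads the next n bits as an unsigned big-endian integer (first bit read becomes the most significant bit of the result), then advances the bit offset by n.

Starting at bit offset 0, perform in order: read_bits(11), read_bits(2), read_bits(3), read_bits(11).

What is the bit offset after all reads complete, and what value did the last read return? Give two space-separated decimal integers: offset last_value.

Read 1: bits[0:11] width=11 -> value=1010 (bin 01111110010); offset now 11 = byte 1 bit 3; 21 bits remain
Read 2: bits[11:13] width=2 -> value=1 (bin 01); offset now 13 = byte 1 bit 5; 19 bits remain
Read 3: bits[13:16] width=3 -> value=2 (bin 010); offset now 16 = byte 2 bit 0; 16 bits remain
Read 4: bits[16:27] width=11 -> value=1497 (bin 10111011001); offset now 27 = byte 3 bit 3; 5 bits remain

Answer: 27 1497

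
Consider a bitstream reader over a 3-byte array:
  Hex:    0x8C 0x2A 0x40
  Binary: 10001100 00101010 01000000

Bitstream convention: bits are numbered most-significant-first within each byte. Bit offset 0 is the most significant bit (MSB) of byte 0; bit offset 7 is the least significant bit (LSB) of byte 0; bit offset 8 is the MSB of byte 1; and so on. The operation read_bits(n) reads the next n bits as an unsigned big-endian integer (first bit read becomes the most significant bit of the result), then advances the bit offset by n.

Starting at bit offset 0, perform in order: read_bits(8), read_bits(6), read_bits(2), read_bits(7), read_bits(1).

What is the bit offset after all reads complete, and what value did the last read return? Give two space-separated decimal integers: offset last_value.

Read 1: bits[0:8] width=8 -> value=140 (bin 10001100); offset now 8 = byte 1 bit 0; 16 bits remain
Read 2: bits[8:14] width=6 -> value=10 (bin 001010); offset now 14 = byte 1 bit 6; 10 bits remain
Read 3: bits[14:16] width=2 -> value=2 (bin 10); offset now 16 = byte 2 bit 0; 8 bits remain
Read 4: bits[16:23] width=7 -> value=32 (bin 0100000); offset now 23 = byte 2 bit 7; 1 bits remain
Read 5: bits[23:24] width=1 -> value=0 (bin 0); offset now 24 = byte 3 bit 0; 0 bits remain

Answer: 24 0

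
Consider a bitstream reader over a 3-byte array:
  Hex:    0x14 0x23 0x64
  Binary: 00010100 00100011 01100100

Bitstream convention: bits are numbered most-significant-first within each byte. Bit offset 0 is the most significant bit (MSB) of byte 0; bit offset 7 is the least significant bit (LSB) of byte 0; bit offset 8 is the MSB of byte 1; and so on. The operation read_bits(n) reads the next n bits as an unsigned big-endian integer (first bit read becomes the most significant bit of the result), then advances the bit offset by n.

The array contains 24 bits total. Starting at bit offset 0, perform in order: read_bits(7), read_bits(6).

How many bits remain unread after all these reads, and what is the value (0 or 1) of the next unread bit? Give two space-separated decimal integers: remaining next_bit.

Read 1: bits[0:7] width=7 -> value=10 (bin 0001010); offset now 7 = byte 0 bit 7; 17 bits remain
Read 2: bits[7:13] width=6 -> value=4 (bin 000100); offset now 13 = byte 1 bit 5; 11 bits remain

Answer: 11 0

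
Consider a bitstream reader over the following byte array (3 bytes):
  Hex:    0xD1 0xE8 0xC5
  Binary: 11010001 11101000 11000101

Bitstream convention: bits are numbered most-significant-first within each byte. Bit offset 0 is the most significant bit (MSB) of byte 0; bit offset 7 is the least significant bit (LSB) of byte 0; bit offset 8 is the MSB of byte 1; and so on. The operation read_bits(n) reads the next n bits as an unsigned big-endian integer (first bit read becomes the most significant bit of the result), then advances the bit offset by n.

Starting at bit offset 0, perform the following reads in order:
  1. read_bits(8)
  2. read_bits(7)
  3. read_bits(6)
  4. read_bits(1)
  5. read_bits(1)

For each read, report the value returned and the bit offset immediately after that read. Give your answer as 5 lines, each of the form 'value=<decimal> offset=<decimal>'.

Answer: value=209 offset=8
value=116 offset=15
value=24 offset=21
value=1 offset=22
value=0 offset=23

Derivation:
Read 1: bits[0:8] width=8 -> value=209 (bin 11010001); offset now 8 = byte 1 bit 0; 16 bits remain
Read 2: bits[8:15] width=7 -> value=116 (bin 1110100); offset now 15 = byte 1 bit 7; 9 bits remain
Read 3: bits[15:21] width=6 -> value=24 (bin 011000); offset now 21 = byte 2 bit 5; 3 bits remain
Read 4: bits[21:22] width=1 -> value=1 (bin 1); offset now 22 = byte 2 bit 6; 2 bits remain
Read 5: bits[22:23] width=1 -> value=0 (bin 0); offset now 23 = byte 2 bit 7; 1 bits remain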